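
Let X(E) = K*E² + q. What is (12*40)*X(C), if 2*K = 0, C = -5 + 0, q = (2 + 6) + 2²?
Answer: 5760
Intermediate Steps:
q = 12 (q = 8 + 4 = 12)
C = -5
K = 0 (K = (½)*0 = 0)
X(E) = 12 (X(E) = 0*E² + 12 = 0 + 12 = 12)
(12*40)*X(C) = (12*40)*12 = 480*12 = 5760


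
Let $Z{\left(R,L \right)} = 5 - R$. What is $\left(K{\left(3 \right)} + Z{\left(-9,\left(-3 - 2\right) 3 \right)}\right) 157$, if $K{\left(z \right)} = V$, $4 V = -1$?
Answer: $\frac{8635}{4} \approx 2158.8$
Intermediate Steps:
$V = - \frac{1}{4}$ ($V = \frac{1}{4} \left(-1\right) = - \frac{1}{4} \approx -0.25$)
$K{\left(z \right)} = - \frac{1}{4}$
$\left(K{\left(3 \right)} + Z{\left(-9,\left(-3 - 2\right) 3 \right)}\right) 157 = \left(- \frac{1}{4} + \left(5 - -9\right)\right) 157 = \left(- \frac{1}{4} + \left(5 + 9\right)\right) 157 = \left(- \frac{1}{4} + 14\right) 157 = \frac{55}{4} \cdot 157 = \frac{8635}{4}$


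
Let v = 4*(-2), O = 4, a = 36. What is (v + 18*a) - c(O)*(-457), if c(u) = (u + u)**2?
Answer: 29888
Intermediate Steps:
c(u) = 4*u**2 (c(u) = (2*u)**2 = 4*u**2)
v = -8
(v + 18*a) - c(O)*(-457) = (-8 + 18*36) - 4*4**2*(-457) = (-8 + 648) - 4*16*(-457) = 640 - 64*(-457) = 640 - 1*(-29248) = 640 + 29248 = 29888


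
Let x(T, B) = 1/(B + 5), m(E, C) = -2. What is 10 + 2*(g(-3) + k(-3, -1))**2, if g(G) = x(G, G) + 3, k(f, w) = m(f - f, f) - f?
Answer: 101/2 ≈ 50.500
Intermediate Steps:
x(T, B) = 1/(5 + B)
k(f, w) = -2 - f
g(G) = 3 + 1/(5 + G) (g(G) = 1/(5 + G) + 3 = 3 + 1/(5 + G))
10 + 2*(g(-3) + k(-3, -1))**2 = 10 + 2*((16 + 3*(-3))/(5 - 3) + (-2 - 1*(-3)))**2 = 10 + 2*((16 - 9)/2 + (-2 + 3))**2 = 10 + 2*((1/2)*7 + 1)**2 = 10 + 2*(7/2 + 1)**2 = 10 + 2*(9/2)**2 = 10 + 2*(81/4) = 10 + 81/2 = 101/2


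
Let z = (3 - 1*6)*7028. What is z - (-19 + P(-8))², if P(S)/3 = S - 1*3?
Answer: -23788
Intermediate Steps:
P(S) = -9 + 3*S (P(S) = 3*(S - 1*3) = 3*(S - 3) = 3*(-3 + S) = -9 + 3*S)
z = -21084 (z = (3 - 6)*7028 = -3*7028 = -21084)
z - (-19 + P(-8))² = -21084 - (-19 + (-9 + 3*(-8)))² = -21084 - (-19 + (-9 - 24))² = -21084 - (-19 - 33)² = -21084 - 1*(-52)² = -21084 - 1*2704 = -21084 - 2704 = -23788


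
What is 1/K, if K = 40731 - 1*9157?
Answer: 1/31574 ≈ 3.1672e-5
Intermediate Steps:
K = 31574 (K = 40731 - 9157 = 31574)
1/K = 1/31574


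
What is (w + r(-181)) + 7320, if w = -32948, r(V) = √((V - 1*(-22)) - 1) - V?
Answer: -25447 + 4*I*√10 ≈ -25447.0 + 12.649*I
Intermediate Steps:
r(V) = √(21 + V) - V (r(V) = √((V + 22) - 1) - V = √((22 + V) - 1) - V = √(21 + V) - V)
(w + r(-181)) + 7320 = (-32948 + (√(21 - 181) - 1*(-181))) + 7320 = (-32948 + (√(-160) + 181)) + 7320 = (-32948 + (4*I*√10 + 181)) + 7320 = (-32948 + (181 + 4*I*√10)) + 7320 = (-32767 + 4*I*√10) + 7320 = -25447 + 4*I*√10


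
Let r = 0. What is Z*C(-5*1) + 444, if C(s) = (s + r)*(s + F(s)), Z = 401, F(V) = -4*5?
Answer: 50569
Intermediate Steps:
F(V) = -20
C(s) = s*(-20 + s) (C(s) = (s + 0)*(s - 20) = s*(-20 + s))
Z*C(-5*1) + 444 = 401*((-5*1)*(-20 - 5*1)) + 444 = 401*(-5*(-20 - 5)) + 444 = 401*(-5*(-25)) + 444 = 401*125 + 444 = 50125 + 444 = 50569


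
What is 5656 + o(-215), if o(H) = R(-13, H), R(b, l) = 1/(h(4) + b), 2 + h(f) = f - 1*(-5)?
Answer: 33935/6 ≈ 5655.8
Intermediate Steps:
h(f) = 3 + f (h(f) = -2 + (f - 1*(-5)) = -2 + (f + 5) = -2 + (5 + f) = 3 + f)
R(b, l) = 1/(7 + b) (R(b, l) = 1/((3 + 4) + b) = 1/(7 + b))
o(H) = -1/6 (o(H) = 1/(7 - 13) = 1/(-6) = -1/6)
5656 + o(-215) = 5656 - 1/6 = 33935/6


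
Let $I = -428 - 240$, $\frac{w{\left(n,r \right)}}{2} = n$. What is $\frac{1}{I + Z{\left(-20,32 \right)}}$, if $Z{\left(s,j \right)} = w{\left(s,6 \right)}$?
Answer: $- \frac{1}{708} \approx -0.0014124$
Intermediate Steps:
$w{\left(n,r \right)} = 2 n$
$Z{\left(s,j \right)} = 2 s$
$I = -668$
$\frac{1}{I + Z{\left(-20,32 \right)}} = \frac{1}{-668 + 2 \left(-20\right)} = \frac{1}{-668 - 40} = \frac{1}{-708} = - \frac{1}{708}$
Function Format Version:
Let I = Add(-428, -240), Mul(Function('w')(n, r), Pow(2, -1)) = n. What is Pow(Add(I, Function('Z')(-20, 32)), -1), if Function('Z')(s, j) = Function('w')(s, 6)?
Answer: Rational(-1, 708) ≈ -0.0014124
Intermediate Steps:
Function('w')(n, r) = Mul(2, n)
Function('Z')(s, j) = Mul(2, s)
I = -668
Pow(Add(I, Function('Z')(-20, 32)), -1) = Pow(Add(-668, Mul(2, -20)), -1) = Pow(Add(-668, -40), -1) = Pow(-708, -1) = Rational(-1, 708)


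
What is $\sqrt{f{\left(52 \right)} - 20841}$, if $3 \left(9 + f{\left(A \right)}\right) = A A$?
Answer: $\frac{i \sqrt{179538}}{3} \approx 141.24 i$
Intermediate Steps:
$f{\left(A \right)} = -9 + \frac{A^{2}}{3}$ ($f{\left(A \right)} = -9 + \frac{A A}{3} = -9 + \frac{A^{2}}{3}$)
$\sqrt{f{\left(52 \right)} - 20841} = \sqrt{\left(-9 + \frac{52^{2}}{3}\right) - 20841} = \sqrt{\left(-9 + \frac{1}{3} \cdot 2704\right) - 20841} = \sqrt{\left(-9 + \frac{2704}{3}\right) - 20841} = \sqrt{\frac{2677}{3} - 20841} = \sqrt{- \frac{59846}{3}} = \frac{i \sqrt{179538}}{3}$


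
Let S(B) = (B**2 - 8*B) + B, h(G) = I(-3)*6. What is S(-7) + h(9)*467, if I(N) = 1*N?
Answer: -8308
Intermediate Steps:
I(N) = N
h(G) = -18 (h(G) = -3*6 = -18)
S(B) = B**2 - 7*B
S(-7) + h(9)*467 = -7*(-7 - 7) - 18*467 = -7*(-14) - 8406 = 98 - 8406 = -8308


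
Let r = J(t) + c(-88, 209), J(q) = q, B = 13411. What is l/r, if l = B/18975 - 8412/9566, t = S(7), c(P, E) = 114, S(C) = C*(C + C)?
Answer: -15664037/19240574100 ≈ -0.00081411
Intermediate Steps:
S(C) = 2*C² (S(C) = C*(2*C) = 2*C²)
t = 98 (t = 2*7² = 2*49 = 98)
r = 212 (r = 98 + 114 = 212)
l = -15664037/90757425 (l = 13411/18975 - 8412/9566 = 13411*(1/18975) - 8412*1/9566 = 13411/18975 - 4206/4783 = -15664037/90757425 ≈ -0.17259)
l/r = -15664037/90757425/212 = -15664037/90757425*1/212 = -15664037/19240574100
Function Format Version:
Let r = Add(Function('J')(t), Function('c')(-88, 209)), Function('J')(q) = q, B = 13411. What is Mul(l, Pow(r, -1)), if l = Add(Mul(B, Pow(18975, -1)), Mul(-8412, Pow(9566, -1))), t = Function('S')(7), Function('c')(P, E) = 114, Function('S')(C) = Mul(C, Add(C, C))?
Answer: Rational(-15664037, 19240574100) ≈ -0.00081411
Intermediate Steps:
Function('S')(C) = Mul(2, Pow(C, 2)) (Function('S')(C) = Mul(C, Mul(2, C)) = Mul(2, Pow(C, 2)))
t = 98 (t = Mul(2, Pow(7, 2)) = Mul(2, 49) = 98)
r = 212 (r = Add(98, 114) = 212)
l = Rational(-15664037, 90757425) (l = Add(Mul(13411, Pow(18975, -1)), Mul(-8412, Pow(9566, -1))) = Add(Mul(13411, Rational(1, 18975)), Mul(-8412, Rational(1, 9566))) = Add(Rational(13411, 18975), Rational(-4206, 4783)) = Rational(-15664037, 90757425) ≈ -0.17259)
Mul(l, Pow(r, -1)) = Mul(Rational(-15664037, 90757425), Pow(212, -1)) = Mul(Rational(-15664037, 90757425), Rational(1, 212)) = Rational(-15664037, 19240574100)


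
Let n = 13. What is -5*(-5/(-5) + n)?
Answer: -70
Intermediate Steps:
-5*(-5/(-5) + n) = -5*(-5/(-5) + 13) = -5*(-5*(-⅕) + 13) = -5*(1 + 13) = -5*14 = -70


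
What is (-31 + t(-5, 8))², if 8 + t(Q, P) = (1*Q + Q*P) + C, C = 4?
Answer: 6400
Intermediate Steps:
t(Q, P) = -4 + Q + P*Q (t(Q, P) = -8 + ((1*Q + Q*P) + 4) = -8 + ((Q + P*Q) + 4) = -8 + (4 + Q + P*Q) = -4 + Q + P*Q)
(-31 + t(-5, 8))² = (-31 + (-4 - 5 + 8*(-5)))² = (-31 + (-4 - 5 - 40))² = (-31 - 49)² = (-80)² = 6400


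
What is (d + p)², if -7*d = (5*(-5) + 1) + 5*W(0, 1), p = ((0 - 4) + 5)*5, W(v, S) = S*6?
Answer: 841/49 ≈ 17.163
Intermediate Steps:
W(v, S) = 6*S
p = 5 (p = (-4 + 5)*5 = 1*5 = 5)
d = -6/7 (d = -((5*(-5) + 1) + 5*(6*1))/7 = -((-25 + 1) + 5*6)/7 = -(-24 + 30)/7 = -⅐*6 = -6/7 ≈ -0.85714)
(d + p)² = (-6/7 + 5)² = (29/7)² = 841/49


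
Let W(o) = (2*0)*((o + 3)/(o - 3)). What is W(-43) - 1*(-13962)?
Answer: 13962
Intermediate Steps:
W(o) = 0 (W(o) = 0*((3 + o)/(-3 + o)) = 0)
W(-43) - 1*(-13962) = 0 - 1*(-13962) = 0 + 13962 = 13962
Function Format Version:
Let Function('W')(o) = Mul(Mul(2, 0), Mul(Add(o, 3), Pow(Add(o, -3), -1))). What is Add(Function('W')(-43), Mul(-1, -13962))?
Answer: 13962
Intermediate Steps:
Function('W')(o) = 0 (Function('W')(o) = Mul(0, Mul(Add(3, o), Pow(Add(-3, o), -1))) = Mul(0, Mul(Pow(Add(-3, o), -1), Add(3, o))) = 0)
Add(Function('W')(-43), Mul(-1, -13962)) = Add(0, Mul(-1, -13962)) = Add(0, 13962) = 13962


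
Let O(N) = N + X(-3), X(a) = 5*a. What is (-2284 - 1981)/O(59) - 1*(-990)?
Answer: 39295/44 ≈ 893.07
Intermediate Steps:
O(N) = -15 + N (O(N) = N + 5*(-3) = N - 15 = -15 + N)
(-2284 - 1981)/O(59) - 1*(-990) = (-2284 - 1981)/(-15 + 59) - 1*(-990) = -4265/44 + 990 = 39295/44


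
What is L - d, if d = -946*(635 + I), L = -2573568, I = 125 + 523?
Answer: -1359850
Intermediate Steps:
I = 648
d = -1213718 (d = -946*(635 + 648) = -946*1283 = -1213718)
L - d = -2573568 - 1*(-1213718) = -2573568 + 1213718 = -1359850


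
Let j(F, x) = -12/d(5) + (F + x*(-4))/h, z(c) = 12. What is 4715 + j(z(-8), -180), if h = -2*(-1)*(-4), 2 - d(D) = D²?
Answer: 212705/46 ≈ 4624.0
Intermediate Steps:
d(D) = 2 - D²
h = -8 (h = 2*(-4) = -8)
j(F, x) = 12/23 + x/2 - F/8 (j(F, x) = -12/(2 - 1*5²) + (F + x*(-4))/(-8) = -12/(2 - 1*25) + (F - 4*x)*(-⅛) = -12/(2 - 25) + (x/2 - F/8) = -12/(-23) + (x/2 - F/8) = -12*(-1/23) + (x/2 - F/8) = 12/23 + (x/2 - F/8) = 12/23 + x/2 - F/8)
4715 + j(z(-8), -180) = 4715 + (12/23 + (½)*(-180) - ⅛*12) = 4715 + (12/23 - 90 - 3/2) = 4715 - 4185/46 = 212705/46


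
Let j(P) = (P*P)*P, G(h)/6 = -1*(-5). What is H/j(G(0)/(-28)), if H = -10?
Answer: 5488/675 ≈ 8.1304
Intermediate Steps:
G(h) = 30 (G(h) = 6*(-1*(-5)) = 6*5 = 30)
j(P) = P³ (j(P) = P²*P = P³)
H/j(G(0)/(-28)) = -10/(30/(-28))³ = -10/(30*(-1/28))³ = -10/(-15/14)³ = -10/(-3375/2744) = -2744/3375*(-10) = 5488/675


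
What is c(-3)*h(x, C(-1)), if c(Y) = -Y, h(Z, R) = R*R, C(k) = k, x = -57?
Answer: 3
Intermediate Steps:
h(Z, R) = R**2
c(-3)*h(x, C(-1)) = -1*(-3)*(-1)**2 = 3*1 = 3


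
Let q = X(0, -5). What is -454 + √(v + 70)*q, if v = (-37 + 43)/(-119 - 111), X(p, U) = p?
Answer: -454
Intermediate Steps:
v = -3/115 (v = 6/(-230) = 6*(-1/230) = -3/115 ≈ -0.026087)
q = 0
-454 + √(v + 70)*q = -454 + √(-3/115 + 70)*0 = -454 + √(8047/115)*0 = -454 + (√925405/115)*0 = -454 + 0 = -454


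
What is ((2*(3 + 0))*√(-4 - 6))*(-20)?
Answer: -120*I*√10 ≈ -379.47*I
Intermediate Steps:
((2*(3 + 0))*√(-4 - 6))*(-20) = ((2*3)*√(-10))*(-20) = (6*(I*√10))*(-20) = (6*I*√10)*(-20) = -120*I*√10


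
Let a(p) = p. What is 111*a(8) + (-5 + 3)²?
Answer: 892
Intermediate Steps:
111*a(8) + (-5 + 3)² = 111*8 + (-5 + 3)² = 888 + (-2)² = 888 + 4 = 892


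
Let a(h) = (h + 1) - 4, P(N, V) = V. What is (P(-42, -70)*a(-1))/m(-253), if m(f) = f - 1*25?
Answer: -140/139 ≈ -1.0072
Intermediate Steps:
a(h) = -3 + h (a(h) = (1 + h) - 4 = -3 + h)
m(f) = -25 + f (m(f) = f - 25 = -25 + f)
(P(-42, -70)*a(-1))/m(-253) = (-70*(-3 - 1))/(-25 - 253) = -70*(-4)/(-278) = 280*(-1/278) = -140/139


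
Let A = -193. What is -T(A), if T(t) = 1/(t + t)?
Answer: 1/386 ≈ 0.0025907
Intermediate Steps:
T(t) = 1/(2*t)
-T(A) = -1/(2*(-193)) = -(-1)/(2*193) = -1*(-1/386) = 1/386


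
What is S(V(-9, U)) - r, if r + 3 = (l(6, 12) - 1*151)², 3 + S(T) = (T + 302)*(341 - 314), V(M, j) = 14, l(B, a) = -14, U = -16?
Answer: -18693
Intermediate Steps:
S(T) = 8151 + 27*T (S(T) = -3 + (T + 302)*(341 - 314) = -3 + (302 + T)*27 = -3 + (8154 + 27*T) = 8151 + 27*T)
r = 27222 (r = -3 + (-14 - 1*151)² = -3 + (-14 - 151)² = -3 + (-165)² = -3 + 27225 = 27222)
S(V(-9, U)) - r = (8151 + 27*14) - 1*27222 = (8151 + 378) - 27222 = 8529 - 27222 = -18693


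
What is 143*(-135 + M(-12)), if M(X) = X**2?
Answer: 1287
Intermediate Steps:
143*(-135 + M(-12)) = 143*(-135 + (-12)**2) = 143*(-135 + 144) = 143*9 = 1287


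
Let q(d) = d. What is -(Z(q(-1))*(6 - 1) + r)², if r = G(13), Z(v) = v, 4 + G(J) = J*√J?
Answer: -2278 + 234*√13 ≈ -1434.3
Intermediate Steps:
G(J) = -4 + J^(3/2) (G(J) = -4 + J*√J = -4 + J^(3/2))
r = -4 + 13*√13 (r = -4 + 13^(3/2) = -4 + 13*√13 ≈ 42.872)
-(Z(q(-1))*(6 - 1) + r)² = -(-(6 - 1) + (-4 + 13*√13))² = -(-1*5 + (-4 + 13*√13))² = -(-5 + (-4 + 13*√13))² = -(-9 + 13*√13)²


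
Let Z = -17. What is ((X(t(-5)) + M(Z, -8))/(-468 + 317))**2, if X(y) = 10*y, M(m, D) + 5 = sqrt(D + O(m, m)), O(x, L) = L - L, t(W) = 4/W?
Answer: 161/22801 - 52*I*sqrt(2)/22801 ≈ 0.0070611 - 0.0032253*I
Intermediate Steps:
O(x, L) = 0
M(m, D) = -5 + sqrt(D) (M(m, D) = -5 + sqrt(D + 0) = -5 + sqrt(D))
((X(t(-5)) + M(Z, -8))/(-468 + 317))**2 = ((10*(4/(-5)) + (-5 + sqrt(-8)))/(-468 + 317))**2 = ((10*(4*(-1/5)) + (-5 + 2*I*sqrt(2)))/(-151))**2 = ((10*(-4/5) + (-5 + 2*I*sqrt(2)))*(-1/151))**2 = ((-8 + (-5 + 2*I*sqrt(2)))*(-1/151))**2 = ((-13 + 2*I*sqrt(2))*(-1/151))**2 = (13/151 - 2*I*sqrt(2)/151)**2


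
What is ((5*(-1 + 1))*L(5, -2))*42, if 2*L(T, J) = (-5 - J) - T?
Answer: 0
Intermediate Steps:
L(T, J) = -5/2 - J/2 - T/2 (L(T, J) = ((-5 - J) - T)/2 = (-5 - J - T)/2 = -5/2 - J/2 - T/2)
((5*(-1 + 1))*L(5, -2))*42 = ((5*(-1 + 1))*(-5/2 - ½*(-2) - ½*5))*42 = ((5*0)*(-5/2 + 1 - 5/2))*42 = (0*(-4))*42 = 0*42 = 0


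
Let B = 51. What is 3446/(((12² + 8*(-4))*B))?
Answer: 1723/2856 ≈ 0.60329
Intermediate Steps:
3446/(((12² + 8*(-4))*B)) = 3446/(((12² + 8*(-4))*51)) = 3446/(((144 - 32)*51)) = 3446/((112*51)) = 3446/5712 = 3446*(1/5712) = 1723/2856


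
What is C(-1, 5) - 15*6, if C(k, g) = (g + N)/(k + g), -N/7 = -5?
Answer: -80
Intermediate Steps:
N = 35 (N = -7*(-5) = 35)
C(k, g) = (35 + g)/(g + k) (C(k, g) = (g + 35)/(k + g) = (35 + g)/(g + k))
C(-1, 5) - 15*6 = (35 + 5)/(5 - 1) - 15*6 = 40/4 - 90 = (¼)*40 - 90 = 10 - 90 = -80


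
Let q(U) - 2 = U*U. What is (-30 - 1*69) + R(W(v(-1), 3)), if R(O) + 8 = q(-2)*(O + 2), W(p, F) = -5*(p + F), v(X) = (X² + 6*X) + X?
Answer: -5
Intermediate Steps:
v(X) = X² + 7*X
W(p, F) = -5*F - 5*p (W(p, F) = -5*(F + p) = -5*F - 5*p)
q(U) = 2 + U² (q(U) = 2 + U*U = 2 + U²)
R(O) = 4 + 6*O (R(O) = -8 + (2 + (-2)²)*(O + 2) = -8 + (2 + 4)*(2 + O) = -8 + 6*(2 + O) = -8 + (12 + 6*O) = 4 + 6*O)
(-30 - 1*69) + R(W(v(-1), 3)) = (-30 - 1*69) + (4 + 6*(-5*3 - (-5)*(7 - 1))) = (-30 - 69) + (4 + 6*(-15 - (-5)*6)) = -99 + (4 + 6*(-15 - 5*(-6))) = -99 + (4 + 6*(-15 + 30)) = -99 + (4 + 6*15) = -99 + (4 + 90) = -99 + 94 = -5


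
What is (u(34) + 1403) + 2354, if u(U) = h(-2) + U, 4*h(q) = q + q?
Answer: 3790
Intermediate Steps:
h(q) = q/2 (h(q) = (q + q)/4 = (2*q)/4 = q/2)
u(U) = -1 + U (u(U) = (½)*(-2) + U = -1 + U)
(u(34) + 1403) + 2354 = ((-1 + 34) + 1403) + 2354 = (33 + 1403) + 2354 = 1436 + 2354 = 3790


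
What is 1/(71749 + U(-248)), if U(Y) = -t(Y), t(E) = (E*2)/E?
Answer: 1/71747 ≈ 1.3938e-5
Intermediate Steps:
t(E) = 2 (t(E) = (2*E)/E = 2)
U(Y) = -2 (U(Y) = -1*2 = -2)
1/(71749 + U(-248)) = 1/(71749 - 2) = 1/71747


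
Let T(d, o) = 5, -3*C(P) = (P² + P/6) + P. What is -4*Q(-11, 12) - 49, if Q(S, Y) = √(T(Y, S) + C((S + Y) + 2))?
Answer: -49 - 2*√30/3 ≈ -52.651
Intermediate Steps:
C(P) = -7*P/18 - P²/3 (C(P) = -((P² + P/6) + P)/3 = -(P² + 7*P/6)/3 = -7*P/18 - P²/3)
Q(S, Y) = √(5 - (2 + S + Y)*(19 + 6*S + 6*Y)/18) (Q(S, Y) = √(5 - ((S + Y) + 2)*(7 + 6*((S + Y) + 2))/18) = √(5 - (2 + S + Y)*(7 + 6*(2 + S + Y))/18) = √(5 - (2 + S + Y)*(7 + (12 + 6*S + 6*Y))/18) = √(5 - (2 + S + Y)*(19 + 6*S + 6*Y)/18))
-4*Q(-11, 12) - 49 = -2*√2*√(90 - (2 - 11 + 12)*(19 + 6*(-11) + 6*12))/3 - 49 = -2*√2*√(90 - 1*3*(19 - 66 + 72))/3 - 49 = -2*√2*√(90 - 1*3*25)/3 - 49 = -2*√2*√(90 - 75)/3 - 49 = -2*√2*√15/3 - 49 = -2*√30/3 - 49 = -49 - 2*√30/3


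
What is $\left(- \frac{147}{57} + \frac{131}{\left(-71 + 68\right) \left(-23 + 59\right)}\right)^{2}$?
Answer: $\frac{60543961}{4210704} \approx 14.379$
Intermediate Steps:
$\left(- \frac{147}{57} + \frac{131}{\left(-71 + 68\right) \left(-23 + 59\right)}\right)^{2} = \left(\left(-147\right) \frac{1}{57} + \frac{131}{\left(-3\right) 36}\right)^{2} = \left(- \frac{49}{19} + \frac{131}{-108}\right)^{2} = \left(- \frac{49}{19} + 131 \left(- \frac{1}{108}\right)\right)^{2} = \left(- \frac{49}{19} - \frac{131}{108}\right)^{2} = \left(- \frac{7781}{2052}\right)^{2} = \frac{60543961}{4210704}$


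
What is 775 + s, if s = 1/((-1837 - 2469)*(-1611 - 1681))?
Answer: 10985897801/14175352 ≈ 775.00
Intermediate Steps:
s = 1/14175352 (s = 1/(-4306*(-3292)) = 1/14175352 ≈ 7.0545e-8)
775 + s = 775 + 1/14175352 = 10985897801/14175352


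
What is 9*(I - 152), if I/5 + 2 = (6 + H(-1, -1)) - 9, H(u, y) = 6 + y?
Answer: -1368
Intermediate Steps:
I = 0 (I = -10 + 5*((6 + (6 - 1)) - 9) = -10 + 5*((6 + 5) - 9) = -10 + 5*(11 - 9) = -10 + 5*2 = -10 + 10 = 0)
9*(I - 152) = 9*(0 - 152) = 9*(-152) = -1368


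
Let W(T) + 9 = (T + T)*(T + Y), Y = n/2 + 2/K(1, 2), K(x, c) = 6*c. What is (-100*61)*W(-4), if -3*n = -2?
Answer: -115900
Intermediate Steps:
n = ⅔ (n = -⅓*(-2) = ⅔ ≈ 0.66667)
Y = ½ (Y = (⅔)/2 + 2/((6*2)) = (⅔)*(½) + 2/12 = ⅓ + 2*(1/12) = ⅓ + ⅙ = ½ ≈ 0.50000)
W(T) = -9 + 2*T*(½ + T) (W(T) = -9 + (T + T)*(T + ½) = -9 + (2*T)*(½ + T) = -9 + 2*T*(½ + T))
(-100*61)*W(-4) = (-100*61)*(-9 - 4 + 2*(-4)²) = -6100*(-9 - 4 + 2*16) = -6100*(-9 - 4 + 32) = -6100*19 = -115900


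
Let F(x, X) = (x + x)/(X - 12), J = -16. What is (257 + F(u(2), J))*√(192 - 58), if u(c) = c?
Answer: 1798*√134/7 ≈ 2973.3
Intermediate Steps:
F(x, X) = 2*x/(-12 + X) (F(x, X) = (2*x)/(-12 + X) = 2*x/(-12 + X))
(257 + F(u(2), J))*√(192 - 58) = (257 + 2*2/(-12 - 16))*√(192 - 58) = (257 + 2*2/(-28))*√134 = (257 + 2*2*(-1/28))*√134 = (257 - ⅐)*√134 = 1798*√134/7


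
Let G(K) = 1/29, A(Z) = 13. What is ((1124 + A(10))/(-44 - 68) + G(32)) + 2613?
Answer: 8454163/3248 ≈ 2602.9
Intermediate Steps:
G(K) = 1/29
((1124 + A(10))/(-44 - 68) + G(32)) + 2613 = ((1124 + 13)/(-44 - 68) + 1/29) + 2613 = (1137/(-112) + 1/29) + 2613 = (1137*(-1/112) + 1/29) + 2613 = (-1137/112 + 1/29) + 2613 = -32861/3248 + 2613 = 8454163/3248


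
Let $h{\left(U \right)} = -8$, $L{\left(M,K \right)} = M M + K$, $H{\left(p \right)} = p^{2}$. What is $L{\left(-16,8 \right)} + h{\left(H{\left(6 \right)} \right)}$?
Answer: $256$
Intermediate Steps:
$L{\left(M,K \right)} = K + M^{2}$ ($L{\left(M,K \right)} = M^{2} + K = K + M^{2}$)
$L{\left(-16,8 \right)} + h{\left(H{\left(6 \right)} \right)} = \left(8 + \left(-16\right)^{2}\right) - 8 = \left(8 + 256\right) - 8 = 264 - 8 = 256$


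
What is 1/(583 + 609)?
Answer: 1/1192 ≈ 0.00083893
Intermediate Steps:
1/(583 + 609) = 1/1192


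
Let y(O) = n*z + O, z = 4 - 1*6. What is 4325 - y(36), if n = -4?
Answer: 4281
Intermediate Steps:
z = -2 (z = 4 - 6 = -2)
y(O) = 8 + O (y(O) = -4*(-2) + O = 8 + O)
4325 - y(36) = 4325 - (8 + 36) = 4325 - 1*44 = 4325 - 44 = 4281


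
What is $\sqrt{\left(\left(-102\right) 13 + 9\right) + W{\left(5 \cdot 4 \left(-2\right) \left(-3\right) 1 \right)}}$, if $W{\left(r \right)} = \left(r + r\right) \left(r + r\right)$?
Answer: $\sqrt{56283} \approx 237.24$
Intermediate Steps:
$W{\left(r \right)} = 4 r^{2}$ ($W{\left(r \right)} = 2 r 2 r = 4 r^{2}$)
$\sqrt{\left(\left(-102\right) 13 + 9\right) + W{\left(5 \cdot 4 \left(-2\right) \left(-3\right) 1 \right)}} = \sqrt{\left(\left(-102\right) 13 + 9\right) + 4 \left(5 \cdot 4 \left(-2\right) \left(-3\right) 1\right)^{2}} = \sqrt{\left(-1326 + 9\right) + 4 \left(5 \left(\left(-8\right) \left(-3\right)\right) 1\right)^{2}} = \sqrt{-1317 + 4 \left(5 \cdot 24 \cdot 1\right)^{2}} = \sqrt{-1317 + 4 \left(120 \cdot 1\right)^{2}} = \sqrt{-1317 + 4 \cdot 120^{2}} = \sqrt{-1317 + 4 \cdot 14400} = \sqrt{-1317 + 57600} = \sqrt{56283}$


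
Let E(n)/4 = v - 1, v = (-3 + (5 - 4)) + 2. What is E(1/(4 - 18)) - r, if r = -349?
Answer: 345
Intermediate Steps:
v = 0 (v = (-3 + 1) + 2 = -2 + 2 = 0)
E(n) = -4 (E(n) = 4*(0 - 1) = 4*(-1) = -4)
E(1/(4 - 18)) - r = -4 - 1*(-349) = -4 + 349 = 345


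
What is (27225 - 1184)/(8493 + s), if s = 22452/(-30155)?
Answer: 785266355/256083963 ≈ 3.0664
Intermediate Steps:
s = -22452/30155 (s = 22452*(-1/30155) = -22452/30155 ≈ -0.74455)
(27225 - 1184)/(8493 + s) = (27225 - 1184)/(8493 - 22452/30155) = 26041/(256083963/30155) = 26041*(30155/256083963) = 785266355/256083963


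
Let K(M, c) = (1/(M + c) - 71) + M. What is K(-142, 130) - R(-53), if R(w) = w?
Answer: -1921/12 ≈ -160.08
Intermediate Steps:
K(M, c) = -71 + M + 1/(M + c) (K(M, c) = (-71 + 1/(M + c)) + M = -71 + M + 1/(M + c))
K(-142, 130) - R(-53) = (1 + (-142)**2 - 71*(-142) - 71*130 - 142*130)/(-142 + 130) - 1*(-53) = (1 + 20164 + 10082 - 9230 - 18460)/(-12) + 53 = -1/12*2557 + 53 = -2557/12 + 53 = -1921/12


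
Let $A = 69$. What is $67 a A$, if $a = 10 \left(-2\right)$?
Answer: $-92460$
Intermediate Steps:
$a = -20$
$67 a A = 67 \left(-20\right) 69 = \left(-1340\right) 69 = -92460$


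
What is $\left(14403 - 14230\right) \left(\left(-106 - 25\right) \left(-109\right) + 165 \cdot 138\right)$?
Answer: $6409477$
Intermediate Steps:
$\left(14403 - 14230\right) \left(\left(-106 - 25\right) \left(-109\right) + 165 \cdot 138\right) = 173 \left(\left(-131\right) \left(-109\right) + 22770\right) = 173 \left(14279 + 22770\right) = 173 \cdot 37049 = 6409477$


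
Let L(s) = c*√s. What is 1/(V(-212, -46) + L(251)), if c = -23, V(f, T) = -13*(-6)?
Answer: -78/126695 - 23*√251/126695 ≈ -0.0034918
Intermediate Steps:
V(f, T) = 78
L(s) = -23*√s
1/(V(-212, -46) + L(251)) = 1/(78 - 23*√251)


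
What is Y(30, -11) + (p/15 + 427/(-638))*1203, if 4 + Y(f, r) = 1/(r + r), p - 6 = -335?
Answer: -43376006/1595 ≈ -27195.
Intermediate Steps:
p = -329 (p = 6 - 335 = -329)
Y(f, r) = -4 + 1/(2*r) (Y(f, r) = -4 + 1/(r + r) = -4 + 1/(2*r))
Y(30, -11) + (p/15 + 427/(-638))*1203 = (-4 + (1/2)/(-11)) + (-329/15 + 427/(-638))*1203 = (-4 + (1/2)*(-1/11)) + (-329*1/15 + 427*(-1/638))*1203 = (-4 - 1/22) + (-329/15 - 427/638)*1203 = -89/22 - 216307/9570*1203 = -89/22 - 86739107/3190 = -43376006/1595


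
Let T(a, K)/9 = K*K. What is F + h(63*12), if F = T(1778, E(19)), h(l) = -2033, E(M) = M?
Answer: 1216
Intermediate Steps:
T(a, K) = 9*K**2 (T(a, K) = 9*(K*K) = 9*K**2)
F = 3249 (F = 9*19**2 = 9*361 = 3249)
F + h(63*12) = 3249 - 2033 = 1216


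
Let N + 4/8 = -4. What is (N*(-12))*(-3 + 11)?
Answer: 432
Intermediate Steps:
N = -9/2 (N = -½ - 4 = -9/2 ≈ -4.5000)
(N*(-12))*(-3 + 11) = (-9/2*(-12))*(-3 + 11) = 54*8 = 432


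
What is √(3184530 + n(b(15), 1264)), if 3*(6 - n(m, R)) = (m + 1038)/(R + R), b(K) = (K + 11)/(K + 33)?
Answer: √45791281892429/3792 ≈ 1784.5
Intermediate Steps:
b(K) = (11 + K)/(33 + K)
n(m, R) = 6 - (1038 + m)/(6*R) (n(m, R) = 6 - (m + 1038)/(3*(R + R)) = 6 - (1038 + m)/(3*(2*R)) = 6 - (1038 + m)*1/(2*R)/3 = 6 - (1038 + m)/(6*R))
√(3184530 + n(b(15), 1264)) = √(3184530 + (⅙)*(-1038 - (11 + 15)/(33 + 15) + 36*1264)/1264) = √(3184530 + (⅙)*(1/1264)*(-1038 - 26/48 + 45504)) = √(3184530 + (⅙)*(1/1264)*(-1038 - 1*13/24 + 45504)) = √(3184530 + (⅙)*(1/1264)*(-1038 - 13/24 + 45504)) = √(3184530 + (⅙)*(1/1264)*(1067171/24)) = √(3184530 + 1067171/182016) = √(579636479651/182016) = √45791281892429/3792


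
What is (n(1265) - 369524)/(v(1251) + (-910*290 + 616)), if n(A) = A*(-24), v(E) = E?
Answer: 399884/262033 ≈ 1.5261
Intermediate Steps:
n(A) = -24*A
(n(1265) - 369524)/(v(1251) + (-910*290 + 616)) = (-24*1265 - 369524)/(1251 + (-910*290 + 616)) = (-30360 - 369524)/(1251 + (-263900 + 616)) = -399884/(1251 - 263284) = -399884/(-262033) = -399884*(-1/262033) = 399884/262033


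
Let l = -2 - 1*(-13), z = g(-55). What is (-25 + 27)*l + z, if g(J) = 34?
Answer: 56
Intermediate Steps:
z = 34
l = 11 (l = -2 + 13 = 11)
(-25 + 27)*l + z = (-25 + 27)*11 + 34 = 2*11 + 34 = 22 + 34 = 56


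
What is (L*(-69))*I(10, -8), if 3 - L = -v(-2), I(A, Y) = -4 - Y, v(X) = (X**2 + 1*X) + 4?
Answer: -2484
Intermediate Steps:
v(X) = 4 + X + X**2 (v(X) = (X**2 + X) + 4 = (X + X**2) + 4 = 4 + X + X**2)
L = 9 (L = 3 - (-1)*(4 - 2 + (-2)**2) = 3 - (-1)*(4 - 2 + 4) = 3 - (-1)*6 = 3 - 1*(-6) = 3 + 6 = 9)
(L*(-69))*I(10, -8) = (9*(-69))*(-4 - 1*(-8)) = -621*(-4 + 8) = -621*4 = -2484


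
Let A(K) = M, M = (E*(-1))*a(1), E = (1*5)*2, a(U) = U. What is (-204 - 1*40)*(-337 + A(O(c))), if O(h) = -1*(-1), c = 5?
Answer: 84668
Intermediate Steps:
O(h) = 1
E = 10 (E = 5*2 = 10)
M = -10 (M = (10*(-1))*1 = -10*1 = -10)
A(K) = -10
(-204 - 1*40)*(-337 + A(O(c))) = (-204 - 1*40)*(-337 - 10) = (-204 - 40)*(-347) = -244*(-347) = 84668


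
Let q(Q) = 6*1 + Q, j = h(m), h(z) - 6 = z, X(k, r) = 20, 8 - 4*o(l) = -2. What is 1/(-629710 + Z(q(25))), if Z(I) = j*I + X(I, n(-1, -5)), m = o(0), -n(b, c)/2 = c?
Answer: -2/1258853 ≈ -1.5887e-6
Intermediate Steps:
o(l) = 5/2 (o(l) = 2 - ¼*(-2) = 2 + ½ = 5/2)
n(b, c) = -2*c
m = 5/2 ≈ 2.5000
h(z) = 6 + z
j = 17/2 (j = 6 + 5/2 = 17/2 ≈ 8.5000)
q(Q) = 6 + Q
Z(I) = 20 + 17*I/2 (Z(I) = 17*I/2 + 20 = 20 + 17*I/2)
1/(-629710 + Z(q(25))) = 1/(-629710 + (20 + 17*(6 + 25)/2)) = 1/(-629710 + (20 + (17/2)*31)) = 1/(-629710 + (20 + 527/2)) = 1/(-629710 + 567/2) = 1/(-1258853/2) = -2/1258853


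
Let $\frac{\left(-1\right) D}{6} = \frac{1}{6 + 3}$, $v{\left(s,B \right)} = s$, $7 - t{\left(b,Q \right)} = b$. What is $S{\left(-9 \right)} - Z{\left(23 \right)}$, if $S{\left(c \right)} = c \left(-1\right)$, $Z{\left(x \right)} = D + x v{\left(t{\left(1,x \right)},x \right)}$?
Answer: $- \frac{385}{3} \approx -128.33$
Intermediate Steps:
$t{\left(b,Q \right)} = 7 - b$
$D = - \frac{2}{3}$ ($D = - \frac{6}{6 + 3} = - \frac{6}{9} = \left(-6\right) \frac{1}{9} = - \frac{2}{3} \approx -0.66667$)
$Z{\left(x \right)} = - \frac{2}{3} + 6 x$ ($Z{\left(x \right)} = - \frac{2}{3} + x \left(7 - 1\right) = - \frac{2}{3} + x 6 = - \frac{2}{3} + 6 x$)
$S{\left(c \right)} = - c$
$S{\left(-9 \right)} - Z{\left(23 \right)} = \left(-1\right) \left(-9\right) - \left(- \frac{2}{3} + 6 \cdot 23\right) = 9 - \left(- \frac{2}{3} + 138\right) = 9 - \frac{412}{3} = - \frac{385}{3}$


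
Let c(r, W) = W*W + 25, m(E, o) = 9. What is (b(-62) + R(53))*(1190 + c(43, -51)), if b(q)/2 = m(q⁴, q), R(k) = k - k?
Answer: 68688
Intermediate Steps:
R(k) = 0
c(r, W) = 25 + W² (c(r, W) = W² + 25 = 25 + W²)
b(q) = 18 (b(q) = 2*9 = 18)
(b(-62) + R(53))*(1190 + c(43, -51)) = (18 + 0)*(1190 + (25 + (-51)²)) = 18*(1190 + (25 + 2601)) = 18*(1190 + 2626) = 18*3816 = 68688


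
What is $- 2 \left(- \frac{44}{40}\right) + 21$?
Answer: $\frac{116}{5} \approx 23.2$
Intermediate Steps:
$- 2 \left(- \frac{44}{40}\right) + 21 = - 2 \left(\left(-44\right) \frac{1}{40}\right) + 21 = \left(-2\right) \left(- \frac{11}{10}\right) + 21 = \frac{11}{5} + 21 = \frac{116}{5}$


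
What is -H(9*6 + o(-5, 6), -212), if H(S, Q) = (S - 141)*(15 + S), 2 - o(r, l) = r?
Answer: 6080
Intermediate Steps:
o(r, l) = 2 - r
H(S, Q) = (-141 + S)*(15 + S)
-H(9*6 + o(-5, 6), -212) = -(-2115 + (9*6 + (2 - 1*(-5)))² - 126*(9*6 + (2 - 1*(-5)))) = -(-2115 + (54 + (2 + 5))² - 126*(54 + (2 + 5))) = -(-2115 + (54 + 7)² - 126*(54 + 7)) = -(-2115 + 61² - 126*61) = -(-2115 + 3721 - 7686) = -1*(-6080) = 6080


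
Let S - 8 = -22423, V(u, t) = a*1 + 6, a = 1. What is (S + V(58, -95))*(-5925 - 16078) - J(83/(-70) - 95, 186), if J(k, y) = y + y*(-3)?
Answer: 493043596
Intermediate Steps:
V(u, t) = 7 (V(u, t) = 1*1 + 6 = 1 + 6 = 7)
S = -22415 (S = 8 - 22423 = -22415)
J(k, y) = -2*y (J(k, y) = y - 3*y = -2*y)
(S + V(58, -95))*(-5925 - 16078) - J(83/(-70) - 95, 186) = (-22415 + 7)*(-5925 - 16078) - (-2)*186 = -22408*(-22003) - 1*(-372) = 493043224 + 372 = 493043596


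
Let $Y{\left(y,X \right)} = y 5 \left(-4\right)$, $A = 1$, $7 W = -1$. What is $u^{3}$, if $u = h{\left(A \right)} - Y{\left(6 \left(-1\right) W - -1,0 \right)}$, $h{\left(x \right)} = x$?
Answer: $\frac{19034163}{343} \approx 55493.0$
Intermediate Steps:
$W = - \frac{1}{7}$ ($W = \frac{1}{7} \left(-1\right) = - \frac{1}{7} \approx -0.14286$)
$Y{\left(y,X \right)} = - 20 y$ ($Y{\left(y,X \right)} = 5 y \left(-4\right) = - 20 y$)
$u = \frac{267}{7}$ ($u = 1 - - 20 \left(6 \left(-1\right) \left(- \frac{1}{7}\right) - -1\right) = 1 - - 20 \left(\left(-6\right) \left(- \frac{1}{7}\right) + 1\right) = 1 - - 20 \left(\frac{6}{7} + 1\right) = 1 - \left(-20\right) \frac{13}{7} = 1 - - \frac{260}{7} = 1 + \frac{260}{7} = \frac{267}{7} \approx 38.143$)
$u^{3} = \left(\frac{267}{7}\right)^{3} = \frac{19034163}{343}$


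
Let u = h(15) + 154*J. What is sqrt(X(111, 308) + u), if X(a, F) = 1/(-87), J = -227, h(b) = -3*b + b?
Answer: I*sqrt(264824259)/87 ≈ 187.05*I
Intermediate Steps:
h(b) = -2*b
X(a, F) = -1/87
u = -34988 (u = -2*15 + 154*(-227) = -30 - 34958 = -34988)
sqrt(X(111, 308) + u) = sqrt(-1/87 - 34988) = sqrt(-3043957/87) = I*sqrt(264824259)/87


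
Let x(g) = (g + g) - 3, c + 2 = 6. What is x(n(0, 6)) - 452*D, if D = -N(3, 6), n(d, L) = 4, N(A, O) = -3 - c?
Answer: -3159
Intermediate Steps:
c = 4 (c = -2 + 6 = 4)
N(A, O) = -7 (N(A, O) = -3 - 1*4 = -3 - 4 = -7)
D = 7 (D = -1*(-7) = 7)
x(g) = -3 + 2*g (x(g) = 2*g - 3 = -3 + 2*g)
x(n(0, 6)) - 452*D = (-3 + 2*4) - 452*7 = (-3 + 8) - 3164 = 5 - 3164 = -3159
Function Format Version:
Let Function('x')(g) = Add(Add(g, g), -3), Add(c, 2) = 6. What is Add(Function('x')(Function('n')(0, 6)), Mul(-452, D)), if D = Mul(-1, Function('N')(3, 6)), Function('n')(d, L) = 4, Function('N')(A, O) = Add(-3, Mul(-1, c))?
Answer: -3159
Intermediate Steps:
c = 4 (c = Add(-2, 6) = 4)
Function('N')(A, O) = -7 (Function('N')(A, O) = Add(-3, Mul(-1, 4)) = Add(-3, -4) = -7)
D = 7 (D = Mul(-1, -7) = 7)
Function('x')(g) = Add(-3, Mul(2, g)) (Function('x')(g) = Add(Mul(2, g), -3) = Add(-3, Mul(2, g)))
Add(Function('x')(Function('n')(0, 6)), Mul(-452, D)) = Add(Add(-3, Mul(2, 4)), Mul(-452, 7)) = Add(Add(-3, 8), -3164) = Add(5, -3164) = -3159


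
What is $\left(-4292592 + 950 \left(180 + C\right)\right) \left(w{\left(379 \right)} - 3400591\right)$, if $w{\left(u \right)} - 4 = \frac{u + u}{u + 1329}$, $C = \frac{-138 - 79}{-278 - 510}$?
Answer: $\frac{4715691191085334987}{336476} \approx 1.4015 \cdot 10^{13}$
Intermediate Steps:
$C = \frac{217}{788}$ ($C = - \frac{217}{-788} = \left(-217\right) \left(- \frac{1}{788}\right) = \frac{217}{788} \approx 0.27538$)
$w{\left(u \right)} = 4 + \frac{2 u}{1329 + u}$ ($w{\left(u \right)} = 4 + \frac{u + u}{u + 1329} = 4 + \frac{2 u}{1329 + u}$)
$\left(-4292592 + 950 \left(180 + C\right)\right) \left(w{\left(379 \right)} - 3400591\right) = \left(-4292592 + 950 \left(180 + \frac{217}{788}\right)\right) \left(\frac{6 \left(886 + 379\right)}{1329 + 379} - 3400591\right) = \left(-4292592 + 950 \cdot \frac{142057}{788}\right) \left(6 \cdot \frac{1}{1708} \cdot 1265 - 3400591\right) = \left(-4292592 + \frac{67477075}{394}\right) \left(6 \cdot \frac{1}{1708} \cdot 1265 - 3400591\right) = - \frac{1623804173 \left(\frac{3795}{854} - 3400591\right)}{394} = \left(- \frac{1623804173}{394}\right) \left(- \frac{2904100919}{854}\right) = \frac{4715691191085334987}{336476}$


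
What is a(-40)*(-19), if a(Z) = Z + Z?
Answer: 1520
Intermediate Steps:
a(Z) = 2*Z
a(-40)*(-19) = (2*(-40))*(-19) = -80*(-19) = 1520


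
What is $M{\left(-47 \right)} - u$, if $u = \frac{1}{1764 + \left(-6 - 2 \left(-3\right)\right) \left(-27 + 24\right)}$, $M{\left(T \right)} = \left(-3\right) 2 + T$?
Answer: $- \frac{93493}{1764} \approx -53.001$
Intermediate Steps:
$M{\left(T \right)} = -6 + T$
$u = \frac{1}{1764}$ ($u = \frac{1}{1764 + \left(-6 - -6\right) \left(-3\right)} = \frac{1}{1764 + \left(-6 + 6\right) \left(-3\right)} = \frac{1}{1764 + 0 \left(-3\right)} = \frac{1}{1764 + 0} = \frac{1}{1764} \approx 0.00056689$)
$M{\left(-47 \right)} - u = \left(-6 - 47\right) - \frac{1}{1764} = -53 - \frac{1}{1764} = - \frac{93493}{1764}$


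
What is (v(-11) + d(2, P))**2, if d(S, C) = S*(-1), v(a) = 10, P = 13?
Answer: 64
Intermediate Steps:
d(S, C) = -S
(v(-11) + d(2, P))**2 = (10 - 1*2)**2 = (10 - 2)**2 = 8**2 = 64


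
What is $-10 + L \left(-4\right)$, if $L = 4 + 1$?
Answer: $-30$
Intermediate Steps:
$L = 5$
$-10 + L \left(-4\right) = -10 + 5 \left(-4\right) = -10 - 20 = -30$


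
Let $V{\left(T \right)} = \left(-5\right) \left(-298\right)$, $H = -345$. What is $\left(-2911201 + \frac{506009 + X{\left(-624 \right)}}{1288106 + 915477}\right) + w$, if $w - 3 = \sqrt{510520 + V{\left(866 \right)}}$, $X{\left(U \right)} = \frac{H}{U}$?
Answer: $- \frac{1334333710616285}{458345264} + 3 \sqrt{56890} \approx -2.9105 \cdot 10^{6}$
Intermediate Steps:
$V{\left(T \right)} = 1490$
$X{\left(U \right)} = - \frac{345}{U}$
$w = 3 + 3 \sqrt{56890}$ ($w = 3 + \sqrt{510520 + 1490} = 3 + \sqrt{512010} = 3 + 3 \sqrt{56890} \approx 718.55$)
$\left(-2911201 + \frac{506009 + X{\left(-624 \right)}}{1288106 + 915477}\right) + w = \left(-2911201 + \frac{506009 - \frac{345}{-624}}{1288106 + 915477}\right) + \left(3 + 3 \sqrt{56890}\right) = \left(-2911201 + \frac{506009 - - \frac{115}{208}}{2203583}\right) + \left(3 + 3 \sqrt{56890}\right) = \left(-2911201 + \left(506009 + \frac{115}{208}\right) \frac{1}{2203583}\right) + \left(3 + 3 \sqrt{56890}\right) = \left(-2911201 + \frac{105249987}{208} \cdot \frac{1}{2203583}\right) + \left(3 + 3 \sqrt{56890}\right) = \left(-2911201 + \frac{105249987}{458345264}\right) + \left(3 + 3 \sqrt{56890}\right) = - \frac{1334335085652077}{458345264} + \left(3 + 3 \sqrt{56890}\right) = - \frac{1334333710616285}{458345264} + 3 \sqrt{56890}$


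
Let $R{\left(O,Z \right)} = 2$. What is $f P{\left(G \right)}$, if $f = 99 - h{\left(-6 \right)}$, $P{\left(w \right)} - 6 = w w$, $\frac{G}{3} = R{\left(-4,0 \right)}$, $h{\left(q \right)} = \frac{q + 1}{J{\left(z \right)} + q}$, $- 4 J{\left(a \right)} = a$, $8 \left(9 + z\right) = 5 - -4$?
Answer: $\frac{176554}{43} \approx 4105.9$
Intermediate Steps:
$z = - \frac{63}{8}$ ($z = -9 + \frac{5 - -4}{8} = -9 + \frac{5 + 4}{8} = -9 + \frac{1}{8} \cdot 9 = -9 + \frac{9}{8} = - \frac{63}{8} \approx -7.875$)
$J{\left(a \right)} = - \frac{a}{4}$
$h{\left(q \right)} = \frac{1 + q}{\frac{63}{32} + q}$ ($h{\left(q \right)} = \frac{q + 1}{\left(- \frac{1}{4}\right) \left(- \frac{63}{8}\right) + q} = \frac{1 + q}{\frac{63}{32} + q}$)
$G = 6$ ($G = 3 \cdot 2 = 6$)
$P{\left(w \right)} = 6 + w^{2}$ ($P{\left(w \right)} = 6 + w w = 6 + w^{2}$)
$f = \frac{12611}{129}$ ($f = 99 - \frac{32 \left(1 - 6\right)}{63 + 32 \left(-6\right)} = 99 - 32 \frac{1}{63 - 192} \left(-5\right) = 99 - 32 \frac{1}{-129} \left(-5\right) = 99 - 32 \left(- \frac{1}{129}\right) \left(-5\right) = 99 - \frac{160}{129} = \frac{12611}{129} \approx 97.76$)
$f P{\left(G \right)} = \frac{12611 \left(6 + 6^{2}\right)}{129} = \frac{12611 \left(6 + 36\right)}{129} = \frac{12611}{129} \cdot 42 = \frac{176554}{43}$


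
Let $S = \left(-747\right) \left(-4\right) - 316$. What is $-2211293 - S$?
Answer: $-2213965$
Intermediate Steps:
$S = 2672$ ($S = 2988 - 316 = 2672$)
$-2211293 - S = -2211293 - 2672 = -2213965$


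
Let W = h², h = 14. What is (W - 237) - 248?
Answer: -289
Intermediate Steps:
W = 196 (W = 14² = 196)
(W - 237) - 248 = (196 - 237) - 248 = -41 - 248 = -289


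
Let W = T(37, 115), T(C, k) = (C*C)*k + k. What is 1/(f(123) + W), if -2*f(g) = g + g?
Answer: 1/157427 ≈ 6.3522e-6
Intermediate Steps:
f(g) = -g (f(g) = -(g + g)/2 = -g)
T(C, k) = k + k*C² (T(C, k) = C²*k + k = k*C² + k = k + k*C²)
W = 157550 (W = 115*(1 + 37²) = 115*(1 + 1369) = 115*1370 = 157550)
1/(f(123) + W) = 1/(-1*123 + 157550) = 1/(-123 + 157550) = 1/157427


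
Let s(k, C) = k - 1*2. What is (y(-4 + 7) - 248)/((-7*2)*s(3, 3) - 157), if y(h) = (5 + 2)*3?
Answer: 227/171 ≈ 1.3275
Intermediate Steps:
s(k, C) = -2 + k (s(k, C) = k - 2 = -2 + k)
y(h) = 21 (y(h) = 7*3 = 21)
(y(-4 + 7) - 248)/((-7*2)*s(3, 3) - 157) = (21 - 248)/((-7*2)*(-2 + 3) - 157) = -227/(-14*1 - 157) = -227/(-14 - 157) = -227/(-171) = -227*(-1/171) = 227/171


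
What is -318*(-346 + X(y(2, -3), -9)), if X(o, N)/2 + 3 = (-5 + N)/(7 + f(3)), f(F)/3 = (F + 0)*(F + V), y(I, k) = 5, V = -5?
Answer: 1222392/11 ≈ 1.1113e+5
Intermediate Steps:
f(F) = 3*F*(-5 + F) (f(F) = 3*((F + 0)*(F - 5)) = 3*(F*(-5 + F)) = 3*F*(-5 + F))
X(o, N) = -56/11 - 2*N/11 (X(o, N) = -6 + 2*((-5 + N)/(7 + 3*3*(-5 + 3))) = -6 + 2*((-5 + N)/(7 + 3*3*(-2))) = -6 + 2*((-5 + N)/(7 - 18)) = -6 + 2*((-5 + N)/(-11)) = -6 + 2*((-5 + N)*(-1/11)) = -6 + 2*(5/11 - N/11) = -6 + (10/11 - 2*N/11) = -56/11 - 2*N/11)
-318*(-346 + X(y(2, -3), -9)) = -318*(-346 + (-56/11 - 2/11*(-9))) = -318*(-346 + (-56/11 + 18/11)) = -318*(-346 - 38/11) = -318*(-3844/11) = 1222392/11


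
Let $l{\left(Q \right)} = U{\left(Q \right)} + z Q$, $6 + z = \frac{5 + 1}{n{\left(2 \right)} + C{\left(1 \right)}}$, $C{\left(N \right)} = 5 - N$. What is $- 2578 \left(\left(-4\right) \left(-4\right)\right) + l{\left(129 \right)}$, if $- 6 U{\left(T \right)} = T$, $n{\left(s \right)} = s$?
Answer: $- \frac{83829}{2} \approx -41915.0$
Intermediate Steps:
$U{\left(T \right)} = - \frac{T}{6}$
$z = -5$ ($z = -6 + \frac{5 + 1}{2 + \left(5 - 1\right)} = -6 + \frac{6}{2 + \left(5 - 1\right)} = -6 + \frac{6}{2 + 4} = -6 + \frac{6}{6} = -6 + 6 \cdot \frac{1}{6} = -6 + 1 = -5$)
$l{\left(Q \right)} = - \frac{31 Q}{6}$ ($l{\left(Q \right)} = - \frac{Q}{6} - 5 Q = - \frac{31 Q}{6}$)
$- 2578 \left(\left(-4\right) \left(-4\right)\right) + l{\left(129 \right)} = - 2578 \left(\left(-4\right) \left(-4\right)\right) - \frac{1333}{2} = \left(-2578\right) 16 - \frac{1333}{2} = -41248 - \frac{1333}{2} = - \frac{83829}{2}$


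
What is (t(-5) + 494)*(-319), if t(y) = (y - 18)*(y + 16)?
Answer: -76879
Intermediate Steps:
t(y) = (-18 + y)*(16 + y)
(t(-5) + 494)*(-319) = ((-288 + (-5)**2 - 2*(-5)) + 494)*(-319) = ((-288 + 25 + 10) + 494)*(-319) = (-253 + 494)*(-319) = 241*(-319) = -76879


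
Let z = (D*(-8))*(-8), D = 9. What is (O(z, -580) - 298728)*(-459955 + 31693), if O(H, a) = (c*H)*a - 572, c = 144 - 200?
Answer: -7883952245160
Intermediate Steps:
c = -56
z = 576 (z = (9*(-8))*(-8) = -72*(-8) = 576)
O(H, a) = -572 - 56*H*a (O(H, a) = (-56*H)*a - 572 = -56*H*a - 572 = -572 - 56*H*a)
(O(z, -580) - 298728)*(-459955 + 31693) = ((-572 - 56*576*(-580)) - 298728)*(-459955 + 31693) = ((-572 + 18708480) - 298728)*(-428262) = (18707908 - 298728)*(-428262) = 18409180*(-428262) = -7883952245160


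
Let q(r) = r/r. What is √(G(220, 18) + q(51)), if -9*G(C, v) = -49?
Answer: √58/3 ≈ 2.5386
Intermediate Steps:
G(C, v) = 49/9 (G(C, v) = -⅑*(-49) = 49/9)
q(r) = 1
√(G(220, 18) + q(51)) = √(49/9 + 1) = √(58/9) = √58/3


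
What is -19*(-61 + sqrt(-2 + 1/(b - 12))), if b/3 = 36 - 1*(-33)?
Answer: 1159 - 19*I*sqrt(75855)/195 ≈ 1159.0 - 26.836*I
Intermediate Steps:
b = 207 (b = 3*(36 - 1*(-33)) = 3*(36 + 33) = 3*69 = 207)
-19*(-61 + sqrt(-2 + 1/(b - 12))) = -19*(-61 + sqrt(-2 + 1/(207 - 12))) = -19*(-61 + sqrt(-2 + 1/195)) = -19*(-61 + sqrt(-389/195)) = -19*(-61 + I*sqrt(75855)/195) = 1159 - 19*I*sqrt(75855)/195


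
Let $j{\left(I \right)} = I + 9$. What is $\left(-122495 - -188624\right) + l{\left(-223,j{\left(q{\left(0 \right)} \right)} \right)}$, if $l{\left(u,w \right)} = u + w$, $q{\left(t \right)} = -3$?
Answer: $65912$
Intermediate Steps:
$j{\left(I \right)} = 9 + I$
$\left(-122495 - -188624\right) + l{\left(-223,j{\left(q{\left(0 \right)} \right)} \right)} = \left(-122495 - -188624\right) + \left(-223 + \left(9 - 3\right)\right) = \left(-122495 + 188624\right) + \left(-223 + 6\right) = 66129 - 217 = 65912$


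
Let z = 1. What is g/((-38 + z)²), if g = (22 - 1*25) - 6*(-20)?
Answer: 117/1369 ≈ 0.085464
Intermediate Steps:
g = 117 (g = (22 - 25) + 120 = -3 + 120 = 117)
g/((-38 + z)²) = 117/((-38 + 1)²) = 117/((-37)²) = 117/1369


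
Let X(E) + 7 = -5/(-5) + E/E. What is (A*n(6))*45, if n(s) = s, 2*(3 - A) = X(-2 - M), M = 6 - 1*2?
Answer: 1485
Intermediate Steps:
M = 4 (M = 6 - 2 = 4)
X(E) = -5 (X(E) = -7 + (-5/(-5) + E/E) = -7 + (-5*(-⅕) + 1) = -7 + (1 + 1) = -7 + 2 = -5)
A = 11/2 (A = 3 - ½*(-5) = 3 + 5/2 = 11/2 ≈ 5.5000)
(A*n(6))*45 = ((11/2)*6)*45 = 33*45 = 1485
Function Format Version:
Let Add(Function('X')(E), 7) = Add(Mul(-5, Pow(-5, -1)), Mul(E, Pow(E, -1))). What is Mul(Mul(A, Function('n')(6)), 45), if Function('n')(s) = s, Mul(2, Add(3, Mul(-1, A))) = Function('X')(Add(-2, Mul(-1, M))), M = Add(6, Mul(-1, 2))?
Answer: 1485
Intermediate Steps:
M = 4 (M = Add(6, -2) = 4)
Function('X')(E) = -5 (Function('X')(E) = Add(-7, Add(Mul(-5, Pow(-5, -1)), Mul(E, Pow(E, -1)))) = Add(-7, Add(Mul(-5, Rational(-1, 5)), 1)) = Add(-7, Add(1, 1)) = Add(-7, 2) = -5)
A = Rational(11, 2) (A = Add(3, Mul(Rational(-1, 2), -5)) = Add(3, Rational(5, 2)) = Rational(11, 2) ≈ 5.5000)
Mul(Mul(A, Function('n')(6)), 45) = Mul(Mul(Rational(11, 2), 6), 45) = Mul(33, 45) = 1485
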